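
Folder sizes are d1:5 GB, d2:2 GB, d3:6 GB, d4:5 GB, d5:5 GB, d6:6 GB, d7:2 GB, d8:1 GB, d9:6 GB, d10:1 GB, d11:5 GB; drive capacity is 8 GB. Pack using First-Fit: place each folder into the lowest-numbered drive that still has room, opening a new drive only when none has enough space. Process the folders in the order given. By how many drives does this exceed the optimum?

First-Fit: [5,2,1] [6,2] [5,1] [5] [6] [6] [5] → 7 drives.
7 folders exceed 4 GB (half the capacity), and no two of those can share a drive, so at least 7 drives are needed.
So 7 is already optimal.

0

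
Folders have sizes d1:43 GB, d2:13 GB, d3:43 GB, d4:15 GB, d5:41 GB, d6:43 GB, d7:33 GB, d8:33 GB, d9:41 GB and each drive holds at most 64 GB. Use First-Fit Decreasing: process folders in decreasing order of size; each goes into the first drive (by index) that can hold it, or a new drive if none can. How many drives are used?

7

Sorted descending: 43, 43, 43, 41, 41, 33, 33, 15, 13.
43 GB → drive 1 (remaining 21 GB)
43 GB → drive 2 (remaining 21 GB)
43 GB → drive 3 (remaining 21 GB)
41 GB → drive 4 (remaining 23 GB)
41 GB → drive 5 (remaining 23 GB)
33 GB → drive 6 (remaining 31 GB)
33 GB → drive 7 (remaining 31 GB)
15 GB → drive 1 (remaining 6 GB)
13 GB → drive 2 (remaining 8 GB)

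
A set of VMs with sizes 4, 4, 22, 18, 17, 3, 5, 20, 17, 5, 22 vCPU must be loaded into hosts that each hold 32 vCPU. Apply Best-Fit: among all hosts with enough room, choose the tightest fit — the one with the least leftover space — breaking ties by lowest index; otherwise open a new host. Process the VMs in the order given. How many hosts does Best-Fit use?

6

host 1: place 4 vCPU, 28 vCPU left
host 1: place 4 vCPU, 24 vCPU left
host 1: place 22 vCPU, 2 vCPU left
host 2: place 18 vCPU, 14 vCPU left
host 3: place 17 vCPU, 15 vCPU left
host 2: place 3 vCPU, 11 vCPU left
host 2: place 5 vCPU, 6 vCPU left
host 4: place 20 vCPU, 12 vCPU left
host 5: place 17 vCPU, 15 vCPU left
host 2: place 5 vCPU, 1 vCPU left
host 6: place 22 vCPU, 10 vCPU left
Final hosts: [4,4,22] [18,3,5,5] [17] [20] [17] [22].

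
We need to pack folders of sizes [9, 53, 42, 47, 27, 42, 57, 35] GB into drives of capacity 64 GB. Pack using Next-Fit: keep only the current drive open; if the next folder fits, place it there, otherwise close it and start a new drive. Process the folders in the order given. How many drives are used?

drive 1: place 9 GB, 55 GB left
drive 1: place 53 GB, 2 GB left
drive 2: place 42 GB, 22 GB left
drive 3: place 47 GB, 17 GB left
drive 4: place 27 GB, 37 GB left
drive 5: place 42 GB, 22 GB left
drive 6: place 57 GB, 7 GB left
drive 7: place 35 GB, 29 GB left

7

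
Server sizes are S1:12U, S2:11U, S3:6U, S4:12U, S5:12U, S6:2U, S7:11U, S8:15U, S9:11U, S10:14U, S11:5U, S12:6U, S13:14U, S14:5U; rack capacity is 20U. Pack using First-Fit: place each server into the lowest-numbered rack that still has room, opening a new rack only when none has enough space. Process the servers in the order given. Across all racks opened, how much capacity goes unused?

44

S1 (12U) → rack 1 (remaining 8U)
S2 (11U) → rack 2 (remaining 9U)
S3 (6U) → rack 1 (remaining 2U)
S4 (12U) → rack 3 (remaining 8U)
S5 (12U) → rack 4 (remaining 8U)
S6 (2U) → rack 1 (remaining 0U)
S7 (11U) → rack 5 (remaining 9U)
S8 (15U) → rack 6 (remaining 5U)
S9 (11U) → rack 7 (remaining 9U)
S10 (14U) → rack 8 (remaining 6U)
S11 (5U) → rack 2 (remaining 4U)
S12 (6U) → rack 3 (remaining 2U)
S13 (14U) → rack 9 (remaining 6U)
S14 (5U) → rack 4 (remaining 3U)
9 racks × 20U = 180U; used 136U; unused 44U.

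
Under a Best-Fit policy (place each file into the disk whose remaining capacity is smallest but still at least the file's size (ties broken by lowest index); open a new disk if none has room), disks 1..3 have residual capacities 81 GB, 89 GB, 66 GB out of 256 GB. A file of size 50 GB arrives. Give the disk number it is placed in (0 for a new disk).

Disks with room: disk 1 (81 GB), disk 2 (89 GB), disk 3 (66 GB).
Tightest fit is disk 3 with 66 GB free.

3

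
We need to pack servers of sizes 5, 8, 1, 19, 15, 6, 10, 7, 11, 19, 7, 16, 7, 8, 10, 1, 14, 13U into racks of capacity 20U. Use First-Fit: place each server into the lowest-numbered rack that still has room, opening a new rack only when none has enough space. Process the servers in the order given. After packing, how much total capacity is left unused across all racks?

43

Put 5U in rack 1; 15U remain.
Put 8U in rack 1; 7U remain.
Put 1U in rack 1; 6U remain.
Put 19U in rack 2; 1U remain.
Put 15U in rack 3; 5U remain.
Put 6U in rack 1; 0U remain.
Put 10U in rack 4; 10U remain.
Put 7U in rack 4; 3U remain.
Put 11U in rack 5; 9U remain.
Put 19U in rack 6; 1U remain.
Put 7U in rack 5; 2U remain.
Put 16U in rack 7; 4U remain.
Put 7U in rack 8; 13U remain.
Put 8U in rack 8; 5U remain.
Put 10U in rack 9; 10U remain.
Put 1U in rack 2; 0U remain.
Put 14U in rack 10; 6U remain.
Put 13U in rack 11; 7U remain.
11 racks × 20U = 220U; used 177U; unused 43U.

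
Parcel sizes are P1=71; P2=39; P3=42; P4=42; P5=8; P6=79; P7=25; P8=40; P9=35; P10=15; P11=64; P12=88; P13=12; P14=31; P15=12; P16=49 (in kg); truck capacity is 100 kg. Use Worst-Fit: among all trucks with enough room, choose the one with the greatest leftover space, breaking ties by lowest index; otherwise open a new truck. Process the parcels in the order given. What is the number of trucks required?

Put P1 (71 kg) in truck 1; 29 kg remain.
Put P2 (39 kg) in truck 2; 61 kg remain.
Put P3 (42 kg) in truck 2; 19 kg remain.
Put P4 (42 kg) in truck 3; 58 kg remain.
Put P5 (8 kg) in truck 3; 50 kg remain.
Put P6 (79 kg) in truck 4; 21 kg remain.
Put P7 (25 kg) in truck 3; 25 kg remain.
Put P8 (40 kg) in truck 5; 60 kg remain.
Put P9 (35 kg) in truck 5; 25 kg remain.
Put P10 (15 kg) in truck 1; 14 kg remain.
Put P11 (64 kg) in truck 6; 36 kg remain.
Put P12 (88 kg) in truck 7; 12 kg remain.
Put P13 (12 kg) in truck 6; 24 kg remain.
Put P14 (31 kg) in truck 8; 69 kg remain.
Put P15 (12 kg) in truck 8; 57 kg remain.
Put P16 (49 kg) in truck 8; 8 kg remain.
Final trucks: [71,15] [39,42] [42,8,25] [79] [40,35] [64,12] [88] [31,12,49].

8 trucks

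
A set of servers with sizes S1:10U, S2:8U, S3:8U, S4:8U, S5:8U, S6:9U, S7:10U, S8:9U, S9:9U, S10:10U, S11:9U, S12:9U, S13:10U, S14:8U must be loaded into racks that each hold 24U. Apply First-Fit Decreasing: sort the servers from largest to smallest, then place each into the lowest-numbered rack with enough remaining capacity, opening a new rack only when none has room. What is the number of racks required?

Sorted descending: 10, 10, 10, 10, 9, 9, 9, 9, 9, 8, 8, 8, 8, 8.
10U → rack 1 (remaining 14U)
10U → rack 1 (remaining 4U)
10U → rack 2 (remaining 14U)
10U → rack 2 (remaining 4U)
9U → rack 3 (remaining 15U)
9U → rack 3 (remaining 6U)
9U → rack 4 (remaining 15U)
9U → rack 4 (remaining 6U)
9U → rack 5 (remaining 15U)
8U → rack 5 (remaining 7U)
8U → rack 6 (remaining 16U)
8U → rack 6 (remaining 8U)
8U → rack 6 (remaining 0U)
8U → rack 7 (remaining 16U)

7 racks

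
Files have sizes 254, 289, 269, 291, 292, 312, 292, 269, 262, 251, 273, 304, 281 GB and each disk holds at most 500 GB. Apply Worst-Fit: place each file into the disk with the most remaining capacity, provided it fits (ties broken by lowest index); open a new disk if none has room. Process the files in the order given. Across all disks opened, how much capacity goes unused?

254 GB → disk 1 (remaining 246 GB)
289 GB → disk 2 (remaining 211 GB)
269 GB → disk 3 (remaining 231 GB)
291 GB → disk 4 (remaining 209 GB)
292 GB → disk 5 (remaining 208 GB)
312 GB → disk 6 (remaining 188 GB)
292 GB → disk 7 (remaining 208 GB)
269 GB → disk 8 (remaining 231 GB)
262 GB → disk 9 (remaining 238 GB)
251 GB → disk 10 (remaining 249 GB)
273 GB → disk 11 (remaining 227 GB)
304 GB → disk 12 (remaining 196 GB)
281 GB → disk 13 (remaining 219 GB)
13 disks × 500 GB = 6500 GB; used 3639 GB; unused 2861 GB.

2861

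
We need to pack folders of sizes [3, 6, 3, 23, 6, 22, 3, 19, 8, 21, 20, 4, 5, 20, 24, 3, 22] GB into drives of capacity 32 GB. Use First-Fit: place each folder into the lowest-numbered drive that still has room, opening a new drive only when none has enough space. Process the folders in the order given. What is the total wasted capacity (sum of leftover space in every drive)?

drive 1: place 3 GB, 29 GB left
drive 1: place 6 GB, 23 GB left
drive 1: place 3 GB, 20 GB left
drive 2: place 23 GB, 9 GB left
drive 1: place 6 GB, 14 GB left
drive 3: place 22 GB, 10 GB left
drive 1: place 3 GB, 11 GB left
drive 4: place 19 GB, 13 GB left
drive 1: place 8 GB, 3 GB left
drive 5: place 21 GB, 11 GB left
drive 6: place 20 GB, 12 GB left
drive 2: place 4 GB, 5 GB left
drive 2: place 5 GB, 0 GB left
drive 7: place 20 GB, 12 GB left
drive 8: place 24 GB, 8 GB left
drive 1: place 3 GB, 0 GB left
drive 9: place 22 GB, 10 GB left
9 drives × 32 GB = 288 GB; used 212 GB; unused 76 GB.

76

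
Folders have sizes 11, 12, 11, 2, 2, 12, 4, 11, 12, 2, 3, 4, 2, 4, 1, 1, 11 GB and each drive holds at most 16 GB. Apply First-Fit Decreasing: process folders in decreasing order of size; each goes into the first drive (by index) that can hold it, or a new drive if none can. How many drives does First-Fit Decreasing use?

7

Sorted descending: 12, 12, 12, 11, 11, 11, 11, 4, 4, 4, 3, 2, 2, 2, 2, 1, 1.
Put 12 GB in drive 1; 4 GB remain.
Put 12 GB in drive 2; 4 GB remain.
Put 12 GB in drive 3; 4 GB remain.
Put 11 GB in drive 4; 5 GB remain.
Put 11 GB in drive 5; 5 GB remain.
Put 11 GB in drive 6; 5 GB remain.
Put 11 GB in drive 7; 5 GB remain.
Put 4 GB in drive 1; 0 GB remain.
Put 4 GB in drive 2; 0 GB remain.
Put 4 GB in drive 3; 0 GB remain.
Put 3 GB in drive 4; 2 GB remain.
Put 2 GB in drive 4; 0 GB remain.
Put 2 GB in drive 5; 3 GB remain.
Put 2 GB in drive 5; 1 GB remain.
Put 2 GB in drive 6; 3 GB remain.
Put 1 GB in drive 5; 0 GB remain.
Put 1 GB in drive 6; 2 GB remain.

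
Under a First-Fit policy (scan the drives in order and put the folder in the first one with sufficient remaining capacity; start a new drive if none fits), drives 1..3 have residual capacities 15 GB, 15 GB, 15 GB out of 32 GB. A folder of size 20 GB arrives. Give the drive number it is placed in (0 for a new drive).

0

No drive has ≥ 20 GB free, so a new drive is opened.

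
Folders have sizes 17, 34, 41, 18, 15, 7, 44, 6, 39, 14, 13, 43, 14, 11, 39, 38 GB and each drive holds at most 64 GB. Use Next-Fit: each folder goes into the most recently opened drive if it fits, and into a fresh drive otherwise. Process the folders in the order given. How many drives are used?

Put 17 GB in drive 1; 47 GB remain.
Put 34 GB in drive 1; 13 GB remain.
Put 41 GB in drive 2; 23 GB remain.
Put 18 GB in drive 2; 5 GB remain.
Put 15 GB in drive 3; 49 GB remain.
Put 7 GB in drive 3; 42 GB remain.
Put 44 GB in drive 4; 20 GB remain.
Put 6 GB in drive 4; 14 GB remain.
Put 39 GB in drive 5; 25 GB remain.
Put 14 GB in drive 5; 11 GB remain.
Put 13 GB in drive 6; 51 GB remain.
Put 43 GB in drive 6; 8 GB remain.
Put 14 GB in drive 7; 50 GB remain.
Put 11 GB in drive 7; 39 GB remain.
Put 39 GB in drive 7; 0 GB remain.
Put 38 GB in drive 8; 26 GB remain.

8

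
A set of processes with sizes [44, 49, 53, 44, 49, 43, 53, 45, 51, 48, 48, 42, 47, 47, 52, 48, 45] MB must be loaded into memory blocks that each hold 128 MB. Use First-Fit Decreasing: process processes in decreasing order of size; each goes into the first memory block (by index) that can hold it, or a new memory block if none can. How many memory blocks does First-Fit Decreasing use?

9 memory blocks

Sorted descending: 53, 53, 52, 51, 49, 49, 48, 48, 48, 47, 47, 45, 45, 44, 44, 43, 42.
memory block 1: place 53 MB, 75 MB left
memory block 1: place 53 MB, 22 MB left
memory block 2: place 52 MB, 76 MB left
memory block 2: place 51 MB, 25 MB left
memory block 3: place 49 MB, 79 MB left
memory block 3: place 49 MB, 30 MB left
memory block 4: place 48 MB, 80 MB left
memory block 4: place 48 MB, 32 MB left
memory block 5: place 48 MB, 80 MB left
memory block 5: place 47 MB, 33 MB left
memory block 6: place 47 MB, 81 MB left
memory block 6: place 45 MB, 36 MB left
memory block 7: place 45 MB, 83 MB left
memory block 7: place 44 MB, 39 MB left
memory block 8: place 44 MB, 84 MB left
memory block 8: place 43 MB, 41 MB left
memory block 9: place 42 MB, 86 MB left
Final memory blocks: [53,53] [52,51] [49,49] [48,48] [48,47] [47,45] [45,44] [44,43] [42].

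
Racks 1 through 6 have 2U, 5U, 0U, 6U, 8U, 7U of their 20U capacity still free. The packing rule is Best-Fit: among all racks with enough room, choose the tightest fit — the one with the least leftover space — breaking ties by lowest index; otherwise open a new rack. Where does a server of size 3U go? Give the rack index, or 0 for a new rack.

Racks with room: rack 2 (5U), rack 4 (6U), rack 5 (8U), rack 6 (7U).
Tightest fit is rack 2 with 5U free.

2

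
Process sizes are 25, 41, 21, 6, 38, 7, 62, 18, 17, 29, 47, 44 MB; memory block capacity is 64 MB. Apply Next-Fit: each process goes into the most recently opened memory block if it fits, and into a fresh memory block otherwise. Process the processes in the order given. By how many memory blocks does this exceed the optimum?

1

Next-Fit: [25] [41,21] [6,38,7] [62] [18,17,29] [47] [44] → 7 memory blocks.
Total size 355 MB; any packing needs at least ⌈355/64⌉ = 6 memory blocks.
An optimal packing achieves that bound: [62] [47,17] [44,18] [41,21] [38,25] [29,7,6] → 6 memory blocks.
Excess: 7 − 6 = 1.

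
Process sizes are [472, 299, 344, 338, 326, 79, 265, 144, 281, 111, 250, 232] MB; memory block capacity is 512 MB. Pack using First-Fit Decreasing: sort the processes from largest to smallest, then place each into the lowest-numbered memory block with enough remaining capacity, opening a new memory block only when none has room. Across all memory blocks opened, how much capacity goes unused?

955

Sorted descending: 472, 344, 338, 326, 299, 281, 265, 250, 232, 144, 111, 79.
472 MB → memory block 1 (remaining 40 MB)
344 MB → memory block 2 (remaining 168 MB)
338 MB → memory block 3 (remaining 174 MB)
326 MB → memory block 4 (remaining 186 MB)
299 MB → memory block 5 (remaining 213 MB)
281 MB → memory block 6 (remaining 231 MB)
265 MB → memory block 7 (remaining 247 MB)
250 MB → memory block 8 (remaining 262 MB)
232 MB → memory block 7 (remaining 15 MB)
144 MB → memory block 2 (remaining 24 MB)
111 MB → memory block 3 (remaining 63 MB)
79 MB → memory block 4 (remaining 107 MB)
8 memory blocks × 512 MB = 4096 MB; used 3141 MB; unused 955 MB.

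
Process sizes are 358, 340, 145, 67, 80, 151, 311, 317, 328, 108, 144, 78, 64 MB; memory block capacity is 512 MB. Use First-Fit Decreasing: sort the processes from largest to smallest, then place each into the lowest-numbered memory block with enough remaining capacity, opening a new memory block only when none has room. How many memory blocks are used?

6

Sorted descending: 358, 340, 328, 317, 311, 151, 145, 144, 108, 80, 78, 67, 64.
memory block 1: place 358 MB, 154 MB left
memory block 2: place 340 MB, 172 MB left
memory block 3: place 328 MB, 184 MB left
memory block 4: place 317 MB, 195 MB left
memory block 5: place 311 MB, 201 MB left
memory block 1: place 151 MB, 3 MB left
memory block 2: place 145 MB, 27 MB left
memory block 3: place 144 MB, 40 MB left
memory block 4: place 108 MB, 87 MB left
memory block 4: place 80 MB, 7 MB left
memory block 5: place 78 MB, 123 MB left
memory block 5: place 67 MB, 56 MB left
memory block 6: place 64 MB, 448 MB left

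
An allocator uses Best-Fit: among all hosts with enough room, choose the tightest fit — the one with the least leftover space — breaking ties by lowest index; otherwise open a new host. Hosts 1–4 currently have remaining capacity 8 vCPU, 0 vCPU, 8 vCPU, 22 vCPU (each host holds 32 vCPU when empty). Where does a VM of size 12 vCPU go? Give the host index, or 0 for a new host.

4

Hosts with room: host 4 (22 vCPU).
Tightest fit is host 4 with 22 vCPU free.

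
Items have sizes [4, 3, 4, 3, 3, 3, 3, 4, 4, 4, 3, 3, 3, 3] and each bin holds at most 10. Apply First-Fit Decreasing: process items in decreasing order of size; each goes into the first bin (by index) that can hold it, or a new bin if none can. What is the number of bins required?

6

Sorted descending: 4, 4, 4, 4, 4, 3, 3, 3, 3, 3, 3, 3, 3, 3.
bin 1: place 4, 6 left
bin 1: place 4, 2 left
bin 2: place 4, 6 left
bin 2: place 4, 2 left
bin 3: place 4, 6 left
bin 3: place 3, 3 left
bin 3: place 3, 0 left
bin 4: place 3, 7 left
bin 4: place 3, 4 left
bin 4: place 3, 1 left
bin 5: place 3, 7 left
bin 5: place 3, 4 left
bin 5: place 3, 1 left
bin 6: place 3, 7 left
Final bins: [4,4] [4,4] [4,3,3] [3,3,3] [3,3,3] [3].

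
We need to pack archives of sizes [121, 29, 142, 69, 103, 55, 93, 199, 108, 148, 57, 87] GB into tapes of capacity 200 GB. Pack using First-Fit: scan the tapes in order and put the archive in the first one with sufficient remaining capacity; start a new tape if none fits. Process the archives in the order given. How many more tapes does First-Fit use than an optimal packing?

0

First-Fit: [121,29] [142,55] [69,103] [93,57] [199] [108,87] [148] → 7 tapes.
Total size 1211 GB; any packing needs at least ⌈1211/200⌉ = 7 tapes.
So 7 is already optimal.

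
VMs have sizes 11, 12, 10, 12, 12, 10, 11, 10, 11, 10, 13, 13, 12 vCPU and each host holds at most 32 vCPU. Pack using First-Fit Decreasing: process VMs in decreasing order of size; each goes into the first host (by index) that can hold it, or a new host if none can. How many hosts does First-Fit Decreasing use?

6 hosts

Sorted descending: 13, 13, 12, 12, 12, 12, 11, 11, 11, 10, 10, 10, 10.
13 vCPU → host 1 (remaining 19 vCPU)
13 vCPU → host 1 (remaining 6 vCPU)
12 vCPU → host 2 (remaining 20 vCPU)
12 vCPU → host 2 (remaining 8 vCPU)
12 vCPU → host 3 (remaining 20 vCPU)
12 vCPU → host 3 (remaining 8 vCPU)
11 vCPU → host 4 (remaining 21 vCPU)
11 vCPU → host 4 (remaining 10 vCPU)
11 vCPU → host 5 (remaining 21 vCPU)
10 vCPU → host 4 (remaining 0 vCPU)
10 vCPU → host 5 (remaining 11 vCPU)
10 vCPU → host 5 (remaining 1 vCPU)
10 vCPU → host 6 (remaining 22 vCPU)
Final hosts: [13,13] [12,12] [12,12] [11,11,10] [11,10,10] [10].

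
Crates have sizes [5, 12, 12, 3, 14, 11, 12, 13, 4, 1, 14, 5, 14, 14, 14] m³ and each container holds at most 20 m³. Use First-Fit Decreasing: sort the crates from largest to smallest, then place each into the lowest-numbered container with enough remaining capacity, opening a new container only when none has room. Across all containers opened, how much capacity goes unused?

Sorted descending: 14, 14, 14, 14, 14, 13, 12, 12, 12, 11, 5, 5, 4, 3, 1.
14 m³ → container 1 (remaining 6 m³)
14 m³ → container 2 (remaining 6 m³)
14 m³ → container 3 (remaining 6 m³)
14 m³ → container 4 (remaining 6 m³)
14 m³ → container 5 (remaining 6 m³)
13 m³ → container 6 (remaining 7 m³)
12 m³ → container 7 (remaining 8 m³)
12 m³ → container 8 (remaining 8 m³)
12 m³ → container 9 (remaining 8 m³)
11 m³ → container 10 (remaining 9 m³)
5 m³ → container 1 (remaining 1 m³)
5 m³ → container 2 (remaining 1 m³)
4 m³ → container 3 (remaining 2 m³)
3 m³ → container 4 (remaining 3 m³)
1 m³ → container 1 (remaining 0 m³)
10 containers × 20 m³ = 200 m³; used 148 m³; unused 52 m³.

52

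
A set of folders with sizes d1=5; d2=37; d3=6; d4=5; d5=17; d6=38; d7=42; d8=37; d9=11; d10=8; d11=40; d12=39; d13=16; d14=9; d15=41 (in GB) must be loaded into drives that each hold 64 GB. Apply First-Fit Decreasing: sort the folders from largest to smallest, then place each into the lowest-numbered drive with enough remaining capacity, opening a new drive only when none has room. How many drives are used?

7

Sorted descending: 42, 41, 40, 39, 38, 37, 37, 17, 16, 11, 9, 8, 6, 5, 5.
Put 42 GB in drive 1; 22 GB remain.
Put 41 GB in drive 2; 23 GB remain.
Put 40 GB in drive 3; 24 GB remain.
Put 39 GB in drive 4; 25 GB remain.
Put 38 GB in drive 5; 26 GB remain.
Put 37 GB in drive 6; 27 GB remain.
Put 37 GB in drive 7; 27 GB remain.
Put 17 GB in drive 1; 5 GB remain.
Put 16 GB in drive 2; 7 GB remain.
Put 11 GB in drive 3; 13 GB remain.
Put 9 GB in drive 3; 4 GB remain.
Put 8 GB in drive 4; 17 GB remain.
Put 6 GB in drive 2; 1 GB remain.
Put 5 GB in drive 1; 0 GB remain.
Put 5 GB in drive 4; 12 GB remain.
Final drives: [42,17,5] [41,16,6] [40,11,9] [39,8,5] [38] [37] [37].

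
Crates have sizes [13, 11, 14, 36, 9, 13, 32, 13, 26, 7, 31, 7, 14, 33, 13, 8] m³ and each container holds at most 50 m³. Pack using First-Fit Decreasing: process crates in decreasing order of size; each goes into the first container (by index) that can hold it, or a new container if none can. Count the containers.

Sorted descending: 36, 33, 32, 31, 26, 14, 14, 13, 13, 13, 13, 11, 9, 8, 7, 7.
36 m³ → container 1 (remaining 14 m³)
33 m³ → container 2 (remaining 17 m³)
32 m³ → container 3 (remaining 18 m³)
31 m³ → container 4 (remaining 19 m³)
26 m³ → container 5 (remaining 24 m³)
14 m³ → container 1 (remaining 0 m³)
14 m³ → container 2 (remaining 3 m³)
13 m³ → container 3 (remaining 5 m³)
13 m³ → container 4 (remaining 6 m³)
13 m³ → container 5 (remaining 11 m³)
13 m³ → container 6 (remaining 37 m³)
11 m³ → container 5 (remaining 0 m³)
9 m³ → container 6 (remaining 28 m³)
8 m³ → container 6 (remaining 20 m³)
7 m³ → container 6 (remaining 13 m³)
7 m³ → container 6 (remaining 6 m³)
Final containers: [36,14] [33,14] [32,13] [31,13] [26,13,11] [13,9,8,7,7].

6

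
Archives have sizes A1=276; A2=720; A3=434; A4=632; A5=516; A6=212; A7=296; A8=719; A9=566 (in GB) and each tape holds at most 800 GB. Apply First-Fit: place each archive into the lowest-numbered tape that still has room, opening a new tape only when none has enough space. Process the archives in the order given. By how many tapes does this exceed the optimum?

First-Fit: [276,434] [720] [632] [516,212] [296] [719] [566] → 7 tapes.
Total size 4371 GB; any packing needs at least ⌈4371/800⌉ = 6 tapes.
An optimal packing achieves that bound: [720] [719] [632] [566,212] [516,276] [434,296] → 6 tapes.
Excess: 7 − 6 = 1.

1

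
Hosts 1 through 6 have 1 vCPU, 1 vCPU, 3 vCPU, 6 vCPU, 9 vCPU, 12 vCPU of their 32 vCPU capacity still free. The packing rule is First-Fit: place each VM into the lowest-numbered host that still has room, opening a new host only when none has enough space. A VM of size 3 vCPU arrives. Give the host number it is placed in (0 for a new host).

Hosts with room: host 3 (3 vCPU), host 4 (6 vCPU), host 5 (9 vCPU), host 6 (12 vCPU).
The first with room is host 3.

3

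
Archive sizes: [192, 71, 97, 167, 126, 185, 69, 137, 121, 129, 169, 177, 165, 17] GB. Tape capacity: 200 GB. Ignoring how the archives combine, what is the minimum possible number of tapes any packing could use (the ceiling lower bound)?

10 tapes

Total size = 192 + 71 + 97 + 167 + 126 + 185 + 69 + 137 + 121 + 129 + 169 + 177 + 165 + 17 = 1822 GB.
⌈1822 / 200⌉ = 10.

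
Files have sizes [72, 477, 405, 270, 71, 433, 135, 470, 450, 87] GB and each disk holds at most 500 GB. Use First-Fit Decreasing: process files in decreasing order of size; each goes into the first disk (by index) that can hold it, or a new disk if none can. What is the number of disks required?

7

Sorted descending: 477, 470, 450, 433, 405, 270, 135, 87, 72, 71.
Put 477 GB in disk 1; 23 GB remain.
Put 470 GB in disk 2; 30 GB remain.
Put 450 GB in disk 3; 50 GB remain.
Put 433 GB in disk 4; 67 GB remain.
Put 405 GB in disk 5; 95 GB remain.
Put 270 GB in disk 6; 230 GB remain.
Put 135 GB in disk 6; 95 GB remain.
Put 87 GB in disk 5; 8 GB remain.
Put 72 GB in disk 6; 23 GB remain.
Put 71 GB in disk 7; 429 GB remain.
Final disks: [477] [470] [450] [433] [405,87] [270,135,72] [71].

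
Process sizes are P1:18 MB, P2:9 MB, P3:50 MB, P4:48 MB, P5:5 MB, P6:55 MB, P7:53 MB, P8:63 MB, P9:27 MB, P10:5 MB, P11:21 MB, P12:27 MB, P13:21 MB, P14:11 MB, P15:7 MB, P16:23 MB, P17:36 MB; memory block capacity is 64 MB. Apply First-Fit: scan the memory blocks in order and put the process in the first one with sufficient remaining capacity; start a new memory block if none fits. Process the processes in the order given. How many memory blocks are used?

9 memory blocks

Put P1 (18 MB) in memory block 1; 46 MB remain.
Put P2 (9 MB) in memory block 1; 37 MB remain.
Put P3 (50 MB) in memory block 2; 14 MB remain.
Put P4 (48 MB) in memory block 3; 16 MB remain.
Put P5 (5 MB) in memory block 1; 32 MB remain.
Put P6 (55 MB) in memory block 4; 9 MB remain.
Put P7 (53 MB) in memory block 5; 11 MB remain.
Put P8 (63 MB) in memory block 6; 1 MB remain.
Put P9 (27 MB) in memory block 1; 5 MB remain.
Put P10 (5 MB) in memory block 1; 0 MB remain.
Put P11 (21 MB) in memory block 7; 43 MB remain.
Put P12 (27 MB) in memory block 7; 16 MB remain.
Put P13 (21 MB) in memory block 8; 43 MB remain.
Put P14 (11 MB) in memory block 2; 3 MB remain.
Put P15 (7 MB) in memory block 3; 9 MB remain.
Put P16 (23 MB) in memory block 8; 20 MB remain.
Put P17 (36 MB) in memory block 9; 28 MB remain.
Final memory blocks: [18,9,5,27,5] [50,11] [48,7] [55] [53] [63] [21,27] [21,23] [36].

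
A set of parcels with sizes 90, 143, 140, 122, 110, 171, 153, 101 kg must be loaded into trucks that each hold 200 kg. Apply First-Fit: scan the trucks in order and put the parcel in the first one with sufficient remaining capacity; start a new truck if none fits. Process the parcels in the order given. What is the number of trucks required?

truck 1: place 90 kg, 110 kg left
truck 2: place 143 kg, 57 kg left
truck 3: place 140 kg, 60 kg left
truck 4: place 122 kg, 78 kg left
truck 1: place 110 kg, 0 kg left
truck 5: place 171 kg, 29 kg left
truck 6: place 153 kg, 47 kg left
truck 7: place 101 kg, 99 kg left
Final trucks: [90,110] [143] [140] [122] [171] [153] [101].

7 trucks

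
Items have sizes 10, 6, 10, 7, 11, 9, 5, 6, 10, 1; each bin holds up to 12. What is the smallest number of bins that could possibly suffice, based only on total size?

Total size = 10 + 6 + 10 + 7 + 11 + 9 + 5 + 6 + 10 + 1 = 75.
⌈75 / 12⌉ = 7.

7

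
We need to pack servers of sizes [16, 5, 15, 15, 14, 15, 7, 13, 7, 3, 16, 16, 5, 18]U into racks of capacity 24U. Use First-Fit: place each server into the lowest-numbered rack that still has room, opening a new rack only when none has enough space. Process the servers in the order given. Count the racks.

9 racks

Put 16U in rack 1; 8U remain.
Put 5U in rack 1; 3U remain.
Put 15U in rack 2; 9U remain.
Put 15U in rack 3; 9U remain.
Put 14U in rack 4; 10U remain.
Put 15U in rack 5; 9U remain.
Put 7U in rack 2; 2U remain.
Put 13U in rack 6; 11U remain.
Put 7U in rack 3; 2U remain.
Put 3U in rack 1; 0U remain.
Put 16U in rack 7; 8U remain.
Put 16U in rack 8; 8U remain.
Put 5U in rack 4; 5U remain.
Put 18U in rack 9; 6U remain.
Final racks: [16,5,3] [15,7] [15,7] [14,5] [15] [13] [16] [16] [18].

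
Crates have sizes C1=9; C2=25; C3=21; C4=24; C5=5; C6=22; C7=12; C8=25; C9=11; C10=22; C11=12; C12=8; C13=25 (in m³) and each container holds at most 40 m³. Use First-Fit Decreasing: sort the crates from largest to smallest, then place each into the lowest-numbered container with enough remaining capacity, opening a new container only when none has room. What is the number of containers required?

Sorted descending: 25, 25, 25, 24, 22, 22, 21, 12, 12, 11, 9, 8, 5.
container 1: place 25 m³, 15 m³ left
container 2: place 25 m³, 15 m³ left
container 3: place 25 m³, 15 m³ left
container 4: place 24 m³, 16 m³ left
container 5: place 22 m³, 18 m³ left
container 6: place 22 m³, 18 m³ left
container 7: place 21 m³, 19 m³ left
container 1: place 12 m³, 3 m³ left
container 2: place 12 m³, 3 m³ left
container 3: place 11 m³, 4 m³ left
container 4: place 9 m³, 7 m³ left
container 5: place 8 m³, 10 m³ left
container 4: place 5 m³, 2 m³ left
Final containers: [25,12] [25,12] [25,11] [24,9,5] [22,8] [22] [21].

7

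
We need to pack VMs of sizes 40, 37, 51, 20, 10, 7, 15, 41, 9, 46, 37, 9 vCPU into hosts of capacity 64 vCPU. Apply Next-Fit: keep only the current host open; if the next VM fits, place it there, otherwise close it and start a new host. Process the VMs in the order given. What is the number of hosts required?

Put 40 vCPU in host 1; 24 vCPU remain.
Put 37 vCPU in host 2; 27 vCPU remain.
Put 51 vCPU in host 3; 13 vCPU remain.
Put 20 vCPU in host 4; 44 vCPU remain.
Put 10 vCPU in host 4; 34 vCPU remain.
Put 7 vCPU in host 4; 27 vCPU remain.
Put 15 vCPU in host 4; 12 vCPU remain.
Put 41 vCPU in host 5; 23 vCPU remain.
Put 9 vCPU in host 5; 14 vCPU remain.
Put 46 vCPU in host 6; 18 vCPU remain.
Put 37 vCPU in host 7; 27 vCPU remain.
Put 9 vCPU in host 7; 18 vCPU remain.
Final hosts: [40] [37] [51] [20,10,7,15] [41,9] [46] [37,9].

7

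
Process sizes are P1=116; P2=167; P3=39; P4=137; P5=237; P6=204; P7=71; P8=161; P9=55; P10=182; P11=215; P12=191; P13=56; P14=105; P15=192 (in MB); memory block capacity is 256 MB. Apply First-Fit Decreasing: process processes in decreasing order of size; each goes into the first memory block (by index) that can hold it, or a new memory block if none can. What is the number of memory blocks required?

10

Sorted descending: 237, 215, 204, 192, 191, 182, 167, 161, 137, 116, 105, 71, 56, 55, 39.
Put 237 MB in memory block 1; 19 MB remain.
Put 215 MB in memory block 2; 41 MB remain.
Put 204 MB in memory block 3; 52 MB remain.
Put 192 MB in memory block 4; 64 MB remain.
Put 191 MB in memory block 5; 65 MB remain.
Put 182 MB in memory block 6; 74 MB remain.
Put 167 MB in memory block 7; 89 MB remain.
Put 161 MB in memory block 8; 95 MB remain.
Put 137 MB in memory block 9; 119 MB remain.
Put 116 MB in memory block 9; 3 MB remain.
Put 105 MB in memory block 10; 151 MB remain.
Put 71 MB in memory block 6; 3 MB remain.
Put 56 MB in memory block 4; 8 MB remain.
Put 55 MB in memory block 5; 10 MB remain.
Put 39 MB in memory block 2; 2 MB remain.
Final memory blocks: [237] [215,39] [204] [192,56] [191,55] [182,71] [167] [161] [137,116] [105].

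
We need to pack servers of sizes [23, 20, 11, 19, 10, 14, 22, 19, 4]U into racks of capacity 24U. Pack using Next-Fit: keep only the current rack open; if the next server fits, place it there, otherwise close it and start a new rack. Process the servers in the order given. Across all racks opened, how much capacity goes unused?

23U → rack 1 (remaining 1U)
20U → rack 2 (remaining 4U)
11U → rack 3 (remaining 13U)
19U → rack 4 (remaining 5U)
10U → rack 5 (remaining 14U)
14U → rack 5 (remaining 0U)
22U → rack 6 (remaining 2U)
19U → rack 7 (remaining 5U)
4U → rack 7 (remaining 1U)
7 racks × 24U = 168U; used 142U; unused 26U.

26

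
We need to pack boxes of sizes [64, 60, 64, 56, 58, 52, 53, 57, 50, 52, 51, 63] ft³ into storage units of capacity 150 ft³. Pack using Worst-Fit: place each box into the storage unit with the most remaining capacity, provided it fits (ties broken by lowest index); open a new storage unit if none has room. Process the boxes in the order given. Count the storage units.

6

64 ft³ → storage unit 1 (remaining 86 ft³)
60 ft³ → storage unit 1 (remaining 26 ft³)
64 ft³ → storage unit 2 (remaining 86 ft³)
56 ft³ → storage unit 2 (remaining 30 ft³)
58 ft³ → storage unit 3 (remaining 92 ft³)
52 ft³ → storage unit 3 (remaining 40 ft³)
53 ft³ → storage unit 4 (remaining 97 ft³)
57 ft³ → storage unit 4 (remaining 40 ft³)
50 ft³ → storage unit 5 (remaining 100 ft³)
52 ft³ → storage unit 5 (remaining 48 ft³)
51 ft³ → storage unit 6 (remaining 99 ft³)
63 ft³ → storage unit 6 (remaining 36 ft³)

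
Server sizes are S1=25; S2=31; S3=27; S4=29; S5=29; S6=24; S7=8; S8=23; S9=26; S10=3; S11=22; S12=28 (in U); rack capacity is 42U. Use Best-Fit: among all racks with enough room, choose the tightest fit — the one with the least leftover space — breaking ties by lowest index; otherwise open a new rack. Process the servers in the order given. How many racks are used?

10

S1 (25U) → rack 1 (remaining 17U)
S2 (31U) → rack 2 (remaining 11U)
S3 (27U) → rack 3 (remaining 15U)
S4 (29U) → rack 4 (remaining 13U)
S5 (29U) → rack 5 (remaining 13U)
S6 (24U) → rack 6 (remaining 18U)
S7 (8U) → rack 2 (remaining 3U)
S8 (23U) → rack 7 (remaining 19U)
S9 (26U) → rack 8 (remaining 16U)
S10 (3U) → rack 2 (remaining 0U)
S11 (22U) → rack 9 (remaining 20U)
S12 (28U) → rack 10 (remaining 14U)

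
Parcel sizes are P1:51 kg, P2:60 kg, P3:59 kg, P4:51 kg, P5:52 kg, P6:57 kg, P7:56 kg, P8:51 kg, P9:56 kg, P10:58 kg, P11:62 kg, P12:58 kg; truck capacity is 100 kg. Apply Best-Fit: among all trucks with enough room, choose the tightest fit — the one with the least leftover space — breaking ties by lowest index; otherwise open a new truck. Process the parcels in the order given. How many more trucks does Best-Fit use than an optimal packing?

Best-Fit: [51] [60] [59] [51] [52] [57] [56] [51] [56] [58] [62] [58] → 12 trucks.
12 parcels exceed 50 kg (half the capacity), and no two of those can share a truck, so at least 12 trucks are needed.
So 12 is already optimal.

0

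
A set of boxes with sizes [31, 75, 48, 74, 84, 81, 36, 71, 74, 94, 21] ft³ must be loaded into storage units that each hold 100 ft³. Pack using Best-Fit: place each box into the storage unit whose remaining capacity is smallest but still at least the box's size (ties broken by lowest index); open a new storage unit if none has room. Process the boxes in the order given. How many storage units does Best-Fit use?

31 ft³ → storage unit 1 (remaining 69 ft³)
75 ft³ → storage unit 2 (remaining 25 ft³)
48 ft³ → storage unit 1 (remaining 21 ft³)
74 ft³ → storage unit 3 (remaining 26 ft³)
84 ft³ → storage unit 4 (remaining 16 ft³)
81 ft³ → storage unit 5 (remaining 19 ft³)
36 ft³ → storage unit 6 (remaining 64 ft³)
71 ft³ → storage unit 7 (remaining 29 ft³)
74 ft³ → storage unit 8 (remaining 26 ft³)
94 ft³ → storage unit 9 (remaining 6 ft³)
21 ft³ → storage unit 1 (remaining 0 ft³)
Final storage units: [31,48,21] [75] [74] [84] [81] [36] [71] [74] [94].

9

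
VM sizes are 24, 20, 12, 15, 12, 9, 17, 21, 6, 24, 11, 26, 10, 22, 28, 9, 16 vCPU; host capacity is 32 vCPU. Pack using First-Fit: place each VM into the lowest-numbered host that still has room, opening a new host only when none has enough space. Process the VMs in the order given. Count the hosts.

host 1: place 24 vCPU, 8 vCPU left
host 2: place 20 vCPU, 12 vCPU left
host 2: place 12 vCPU, 0 vCPU left
host 3: place 15 vCPU, 17 vCPU left
host 3: place 12 vCPU, 5 vCPU left
host 4: place 9 vCPU, 23 vCPU left
host 4: place 17 vCPU, 6 vCPU left
host 5: place 21 vCPU, 11 vCPU left
host 1: place 6 vCPU, 2 vCPU left
host 6: place 24 vCPU, 8 vCPU left
host 5: place 11 vCPU, 0 vCPU left
host 7: place 26 vCPU, 6 vCPU left
host 8: place 10 vCPU, 22 vCPU left
host 8: place 22 vCPU, 0 vCPU left
host 9: place 28 vCPU, 4 vCPU left
host 10: place 9 vCPU, 23 vCPU left
host 10: place 16 vCPU, 7 vCPU left
Final hosts: [24,6] [20,12] [15,12] [9,17] [21,11] [24] [26] [10,22] [28] [9,16].

10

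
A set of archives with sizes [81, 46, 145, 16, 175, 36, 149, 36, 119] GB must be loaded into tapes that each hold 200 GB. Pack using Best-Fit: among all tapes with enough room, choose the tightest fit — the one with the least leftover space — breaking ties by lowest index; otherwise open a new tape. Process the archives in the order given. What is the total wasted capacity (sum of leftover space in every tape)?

197

Put 81 GB in tape 1; 119 GB remain.
Put 46 GB in tape 1; 73 GB remain.
Put 145 GB in tape 2; 55 GB remain.
Put 16 GB in tape 2; 39 GB remain.
Put 175 GB in tape 3; 25 GB remain.
Put 36 GB in tape 2; 3 GB remain.
Put 149 GB in tape 4; 51 GB remain.
Put 36 GB in tape 4; 15 GB remain.
Put 119 GB in tape 5; 81 GB remain.
5 tapes × 200 GB = 1000 GB; used 803 GB; unused 197 GB.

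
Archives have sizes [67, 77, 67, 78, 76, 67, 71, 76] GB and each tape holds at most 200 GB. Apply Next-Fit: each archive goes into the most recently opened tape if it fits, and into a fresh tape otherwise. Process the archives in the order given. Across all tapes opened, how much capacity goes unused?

tape 1: place 67 GB, 133 GB left
tape 1: place 77 GB, 56 GB left
tape 2: place 67 GB, 133 GB left
tape 2: place 78 GB, 55 GB left
tape 3: place 76 GB, 124 GB left
tape 3: place 67 GB, 57 GB left
tape 4: place 71 GB, 129 GB left
tape 4: place 76 GB, 53 GB left
4 tapes × 200 GB = 800 GB; used 579 GB; unused 221 GB.

221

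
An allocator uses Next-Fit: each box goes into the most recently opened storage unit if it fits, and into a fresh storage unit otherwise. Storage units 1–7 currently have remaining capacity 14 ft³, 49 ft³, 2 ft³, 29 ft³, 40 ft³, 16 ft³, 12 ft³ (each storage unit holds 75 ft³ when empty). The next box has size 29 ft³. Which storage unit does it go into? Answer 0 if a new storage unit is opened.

0

Next-Fit only looks at storage unit 7, which has 12 ft³ free.
29 ft³ does not fit, so a new storage unit is opened.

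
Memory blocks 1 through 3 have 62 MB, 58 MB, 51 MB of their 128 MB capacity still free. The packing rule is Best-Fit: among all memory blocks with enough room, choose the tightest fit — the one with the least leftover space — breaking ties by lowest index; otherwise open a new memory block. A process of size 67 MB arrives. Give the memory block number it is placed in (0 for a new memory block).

0

No memory block has ≥ 67 MB free, so a new memory block is opened.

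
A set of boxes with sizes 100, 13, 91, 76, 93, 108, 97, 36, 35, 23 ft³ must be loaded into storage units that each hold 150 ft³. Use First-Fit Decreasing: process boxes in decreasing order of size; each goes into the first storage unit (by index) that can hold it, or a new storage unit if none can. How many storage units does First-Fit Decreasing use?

Sorted descending: 108, 100, 97, 93, 91, 76, 36, 35, 23, 13.
Put 108 ft³ in storage unit 1; 42 ft³ remain.
Put 100 ft³ in storage unit 2; 50 ft³ remain.
Put 97 ft³ in storage unit 3; 53 ft³ remain.
Put 93 ft³ in storage unit 4; 57 ft³ remain.
Put 91 ft³ in storage unit 5; 59 ft³ remain.
Put 76 ft³ in storage unit 6; 74 ft³ remain.
Put 36 ft³ in storage unit 1; 6 ft³ remain.
Put 35 ft³ in storage unit 2; 15 ft³ remain.
Put 23 ft³ in storage unit 3; 30 ft³ remain.
Put 13 ft³ in storage unit 2; 2 ft³ remain.
Final storage units: [108,36] [100,35,13] [97,23] [93] [91] [76].

6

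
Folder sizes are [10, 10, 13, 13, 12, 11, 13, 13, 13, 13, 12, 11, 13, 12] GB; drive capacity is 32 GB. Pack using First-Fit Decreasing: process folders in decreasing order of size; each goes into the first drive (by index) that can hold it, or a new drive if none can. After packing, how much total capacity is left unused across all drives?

Sorted descending: 13, 13, 13, 13, 13, 13, 13, 12, 12, 12, 11, 11, 10, 10.
13 GB → drive 1 (remaining 19 GB)
13 GB → drive 1 (remaining 6 GB)
13 GB → drive 2 (remaining 19 GB)
13 GB → drive 2 (remaining 6 GB)
13 GB → drive 3 (remaining 19 GB)
13 GB → drive 3 (remaining 6 GB)
13 GB → drive 4 (remaining 19 GB)
12 GB → drive 4 (remaining 7 GB)
12 GB → drive 5 (remaining 20 GB)
12 GB → drive 5 (remaining 8 GB)
11 GB → drive 6 (remaining 21 GB)
11 GB → drive 6 (remaining 10 GB)
10 GB → drive 6 (remaining 0 GB)
10 GB → drive 7 (remaining 22 GB)
7 drives × 32 GB = 224 GB; used 169 GB; unused 55 GB.

55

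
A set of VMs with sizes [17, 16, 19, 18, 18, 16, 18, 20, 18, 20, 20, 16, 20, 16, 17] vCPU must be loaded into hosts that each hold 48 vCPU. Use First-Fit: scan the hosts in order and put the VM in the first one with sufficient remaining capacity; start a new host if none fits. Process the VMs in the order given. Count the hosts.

Put 17 vCPU in host 1; 31 vCPU remain.
Put 16 vCPU in host 1; 15 vCPU remain.
Put 19 vCPU in host 2; 29 vCPU remain.
Put 18 vCPU in host 2; 11 vCPU remain.
Put 18 vCPU in host 3; 30 vCPU remain.
Put 16 vCPU in host 3; 14 vCPU remain.
Put 18 vCPU in host 4; 30 vCPU remain.
Put 20 vCPU in host 4; 10 vCPU remain.
Put 18 vCPU in host 5; 30 vCPU remain.
Put 20 vCPU in host 5; 10 vCPU remain.
Put 20 vCPU in host 6; 28 vCPU remain.
Put 16 vCPU in host 6; 12 vCPU remain.
Put 20 vCPU in host 7; 28 vCPU remain.
Put 16 vCPU in host 7; 12 vCPU remain.
Put 17 vCPU in host 8; 31 vCPU remain.
Final hosts: [17,16] [19,18] [18,16] [18,20] [18,20] [20,16] [20,16] [17].

8 hosts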